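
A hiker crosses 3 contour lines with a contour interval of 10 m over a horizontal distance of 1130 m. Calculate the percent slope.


elevation change = 3 * 10 = 30 m
slope = 30 / 1130 * 100 = 2.7%

2.7%


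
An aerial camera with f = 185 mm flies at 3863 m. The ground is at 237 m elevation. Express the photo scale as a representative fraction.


scale = f / (H - h) = 185 mm / 3626 m = 185 / 3626000 = 1:19600

1:19600


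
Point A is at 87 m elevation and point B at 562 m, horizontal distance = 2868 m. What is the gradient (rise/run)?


gradient = (562 - 87) / 2868 = 475 / 2868 = 0.1656

0.1656


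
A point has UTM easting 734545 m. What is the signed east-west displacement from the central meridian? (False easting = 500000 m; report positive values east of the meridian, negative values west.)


displacement = 734545 - 500000 = 234545 m

234545 m


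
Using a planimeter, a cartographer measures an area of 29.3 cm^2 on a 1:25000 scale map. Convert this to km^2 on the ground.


ground_area = 29.3 * (25000/100)^2 = 1831250.0 m^2 = 1.83125 km^2 ≈ 1.831 km^2

1.831 km^2


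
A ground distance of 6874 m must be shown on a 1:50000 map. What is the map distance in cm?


map_cm = 6874 * 100 / 50000 = 13.748 cm ≈ 13.75 cm

13.75 cm


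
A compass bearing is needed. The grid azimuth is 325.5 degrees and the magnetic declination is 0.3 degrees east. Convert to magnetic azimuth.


magnetic azimuth = grid azimuth - declination (east +ve)
mag_az = 325.5 - 0.3 = 325.2 degrees

325.2 degrees


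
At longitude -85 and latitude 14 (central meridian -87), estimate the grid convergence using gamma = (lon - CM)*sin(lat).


gamma = (-85 - -87) * sin(14) = 2 * 0.241922 = 0.484 degrees

0.484 degrees


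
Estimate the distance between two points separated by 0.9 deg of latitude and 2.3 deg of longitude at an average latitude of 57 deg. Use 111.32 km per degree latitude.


dlat_km = 0.9 * 111.32 = 100.188
dlon_km = 2.3 * 111.32 * cos(57) ≈ 139.447
dist = sqrt(100.188^2 + 139.447^2) ≈ 171.7 km

171.7 km


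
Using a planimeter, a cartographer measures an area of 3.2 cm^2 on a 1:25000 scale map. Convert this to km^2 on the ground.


ground_area = 3.2 * (25000/100)^2 = 200000.0 m^2 = 0.2 km^2

0.2 km^2


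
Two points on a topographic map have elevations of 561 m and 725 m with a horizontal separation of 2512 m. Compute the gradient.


gradient = (725 - 561) / 2512 = 164 / 2512 = 0.0653

0.0653


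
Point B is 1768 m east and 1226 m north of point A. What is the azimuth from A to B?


az = atan2(1768, 1226) = 55.3 deg
adjusted to 0-360: 55.3 degrees

55.3 degrees


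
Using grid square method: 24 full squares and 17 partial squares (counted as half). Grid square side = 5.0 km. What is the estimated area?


effective squares = 24 + 17 * 0.5 = 32.5
area = 32.5 * 25.0 = 812.5 km^2

812.5 km^2


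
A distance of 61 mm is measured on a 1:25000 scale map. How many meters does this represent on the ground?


ground = 61 mm * 25000 / 1000 = 1525.0 m

1525.0 m


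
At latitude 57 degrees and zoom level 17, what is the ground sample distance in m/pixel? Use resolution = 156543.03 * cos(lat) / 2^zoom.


res = 156543.03 * cos(57) / 2^17 = 156543.03 * 0.54463904 / 131072 = 0.65 m/pixel

0.65 m/pixel


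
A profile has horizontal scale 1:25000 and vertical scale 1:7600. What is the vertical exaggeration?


VE = horizontal_scale / vertical_scale = 25000 / 7600 ≈ 3.3

3.3x


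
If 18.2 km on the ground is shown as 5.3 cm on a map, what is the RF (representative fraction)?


ground = 18.2 km = 1820000 cm; RF denominator = ground / map = 1820000 / 5.3 ≈ 343396; RF = 1:343396

1:343396


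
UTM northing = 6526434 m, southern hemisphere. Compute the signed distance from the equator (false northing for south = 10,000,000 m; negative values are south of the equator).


For southern: actual = 6526434 - 10000000 = -3473566 m

-3473566 m


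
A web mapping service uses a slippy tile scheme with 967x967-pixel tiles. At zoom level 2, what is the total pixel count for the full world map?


tiles per axis = 2^2 = 4
total tiles = 4^2 = 16
pixels per axis = 4 * 967 = 3868
total pixels = 3868^2 = 14961424

14961424 pixels


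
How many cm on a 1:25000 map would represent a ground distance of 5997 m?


map_cm = 5997 * 100 / 25000 = 23.988 cm ≈ 23.99 cm

23.99 cm


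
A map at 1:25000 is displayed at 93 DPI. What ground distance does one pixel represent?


pixel_cm = 2.54 / 93 ≈ 0.027312 cm
ground = pixel_cm * 25000 / 100 = 2.54 * 25000 / (93 * 100) = 63500 / 9300 ≈ 6.83 m

6.83 m


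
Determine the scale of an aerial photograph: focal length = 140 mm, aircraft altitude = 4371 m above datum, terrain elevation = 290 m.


scale = f / (H - h) = 140 mm / 4081 m = 140 / 4081000 = 1:29150

1:29150


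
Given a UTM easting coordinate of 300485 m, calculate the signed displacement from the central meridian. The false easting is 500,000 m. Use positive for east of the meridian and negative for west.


displacement = 300485 - 500000 = -199515 m

-199515 m


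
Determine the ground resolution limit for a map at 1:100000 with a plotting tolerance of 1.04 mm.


ground = 1.04 mm * 100000 / 1000 = 104.0 m

104.0 m


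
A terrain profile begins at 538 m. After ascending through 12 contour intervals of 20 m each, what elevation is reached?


elevation = 538 + 12 * 20 = 778 m

778 m


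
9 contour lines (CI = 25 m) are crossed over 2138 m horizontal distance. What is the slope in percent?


elevation change = 9 * 25 = 225 m
slope = 225 / 2138 * 100 = 10.5%

10.5%


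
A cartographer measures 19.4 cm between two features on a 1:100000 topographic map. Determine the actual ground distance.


ground = 19.4 cm * 100000 / 100 = 19400.0 m = 19.4 km

19.4 km


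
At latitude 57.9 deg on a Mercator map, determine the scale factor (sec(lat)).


SF = 1 / cos(57.9) = 1 / 0.531399 = 1.882

1.882


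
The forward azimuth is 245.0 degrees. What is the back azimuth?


back azimuth = (245.0 + 180) mod 360 = 65.0 degrees

65.0 degrees


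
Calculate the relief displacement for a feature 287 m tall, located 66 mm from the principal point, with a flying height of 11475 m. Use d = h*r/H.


d = h * r / H = 287 * 66 / 11475 = 1.65 mm

1.65 mm


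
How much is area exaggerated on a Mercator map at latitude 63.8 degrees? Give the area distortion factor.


area_distortion = 1/cos^2(63.8) = 5.13

5.13


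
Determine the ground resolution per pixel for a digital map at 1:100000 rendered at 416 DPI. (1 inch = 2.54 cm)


pixel_cm = 2.54 / 416 ≈ 0.006106 cm
ground = pixel_cm * 100000 / 100 = 2.54 * 100000 / (416 * 100) = 254000 / 41600 ≈ 6.11 m

6.11 m


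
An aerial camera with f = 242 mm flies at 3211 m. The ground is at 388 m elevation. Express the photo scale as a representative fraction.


scale = f / (H - h) = 242 mm / 2823 m = 242 / 2823000 = 1:11665

1:11665


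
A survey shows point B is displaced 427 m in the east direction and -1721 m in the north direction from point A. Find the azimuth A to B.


az = atan2(427, -1721) = 166.1 deg
adjusted to 0-360: 166.1 degrees

166.1 degrees


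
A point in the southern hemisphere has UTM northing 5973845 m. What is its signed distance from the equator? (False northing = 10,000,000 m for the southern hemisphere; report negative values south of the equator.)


For southern: actual = 5973845 - 10000000 = -4026155 m

-4026155 m


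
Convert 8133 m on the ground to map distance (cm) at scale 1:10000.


map_cm = 8133 * 100 / 10000 = 81.33 cm

81.33 cm


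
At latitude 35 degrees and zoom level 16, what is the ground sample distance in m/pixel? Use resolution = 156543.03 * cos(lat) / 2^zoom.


res = 156543.03 * cos(35) / 2^16 = 156543.03 * 0.81915204 / 65536 = 1.96 m/pixel

1.96 m/pixel


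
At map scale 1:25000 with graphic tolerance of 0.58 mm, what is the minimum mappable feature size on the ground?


ground = 0.58 mm * 25000 / 1000 = 14.5 m

14.5 m


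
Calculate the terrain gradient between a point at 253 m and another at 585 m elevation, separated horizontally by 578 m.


gradient = (585 - 253) / 578 = 332 / 578 = 0.5744

0.5744


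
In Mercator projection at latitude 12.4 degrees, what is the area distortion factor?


area_distortion = 1/cos^2(12.4) = 1.048

1.048


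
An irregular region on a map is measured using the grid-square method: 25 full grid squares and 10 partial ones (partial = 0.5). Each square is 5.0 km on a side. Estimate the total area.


effective squares = 25 + 10 * 0.5 = 30.0
area = 30.0 * 25.0 = 750.0 km^2

750.0 km^2


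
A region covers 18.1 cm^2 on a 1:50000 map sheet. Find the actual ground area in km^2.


ground_area = 18.1 * (50000/100)^2 = 4525000.0 m^2 = 4.525 km^2

4.525 km^2


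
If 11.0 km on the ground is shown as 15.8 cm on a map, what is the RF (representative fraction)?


ground = 11.0 km = 1100000 cm; RF denominator = ground / map = 1100000 / 15.8 ≈ 69620; RF = 1:69620

1:69620


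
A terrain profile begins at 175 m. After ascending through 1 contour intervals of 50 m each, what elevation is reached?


elevation = 175 + 1 * 50 = 225 m

225 m


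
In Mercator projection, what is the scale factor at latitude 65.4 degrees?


SF = 1 / cos(65.4) = 1 / 0.416281 = 2.402

2.402


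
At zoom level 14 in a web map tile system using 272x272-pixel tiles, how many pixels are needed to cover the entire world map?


tiles per axis = 2^14 = 16384
total tiles = 16384^2 = 268435456
pixels per axis = 16384 * 272 = 4456448
total pixels = 4456448^2 = 19859928776704

19859928776704 pixels


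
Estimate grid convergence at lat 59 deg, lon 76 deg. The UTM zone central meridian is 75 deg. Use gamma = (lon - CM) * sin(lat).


gamma = (76 - 75) * sin(59) = 1 * 0.857167 = 0.857 degrees

0.857 degrees


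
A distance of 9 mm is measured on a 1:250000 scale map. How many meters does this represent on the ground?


ground = 9 mm * 250000 / 1000 = 2250.0 m

2250.0 m


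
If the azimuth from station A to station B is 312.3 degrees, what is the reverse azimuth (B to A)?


back azimuth = (312.3 + 180) mod 360 = 132.3 degrees

132.3 degrees


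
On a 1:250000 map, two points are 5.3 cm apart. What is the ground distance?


ground = 5.3 cm * 250000 / 100 = 13250.0 m = 13.25 km

13.25 km


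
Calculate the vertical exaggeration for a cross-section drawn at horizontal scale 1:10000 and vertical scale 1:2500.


VE = horizontal_scale / vertical_scale = 10000 / 2500 = 4.0

4.0x


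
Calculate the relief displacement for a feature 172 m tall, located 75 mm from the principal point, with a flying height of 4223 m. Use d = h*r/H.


d = h * r / H = 172 * 75 / 4223 = 3.05 mm

3.05 mm


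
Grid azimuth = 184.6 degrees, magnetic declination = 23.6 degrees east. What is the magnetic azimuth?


magnetic azimuth = grid azimuth - declination (east +ve)
mag_az = 184.6 - 23.6 = 161.0 degrees

161.0 degrees


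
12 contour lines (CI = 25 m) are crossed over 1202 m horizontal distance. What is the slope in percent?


elevation change = 12 * 25 = 300 m
slope = 300 / 1202 * 100 = 25.0%

25.0%


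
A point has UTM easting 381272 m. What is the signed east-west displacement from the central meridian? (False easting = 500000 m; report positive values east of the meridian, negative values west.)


displacement = 381272 - 500000 = -118728 m

-118728 m


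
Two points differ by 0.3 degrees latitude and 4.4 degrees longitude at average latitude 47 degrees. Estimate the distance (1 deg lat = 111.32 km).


dlat_km = 0.3 * 111.32 = 33.396
dlon_km = 4.4 * 111.32 * cos(47) ≈ 334.048
dist = sqrt(33.396^2 + 334.048^2) ≈ 335.7 km

335.7 km


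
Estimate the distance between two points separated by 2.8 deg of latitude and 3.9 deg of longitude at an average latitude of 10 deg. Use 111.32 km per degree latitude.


dlat_km = 2.8 * 111.32 = 311.696
dlon_km = 3.9 * 111.32 * cos(10) ≈ 427.552
dist = sqrt(311.696^2 + 427.552^2) ≈ 529.1 km

529.1 km


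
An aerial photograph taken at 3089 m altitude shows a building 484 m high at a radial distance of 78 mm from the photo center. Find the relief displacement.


d = h * r / H = 484 * 78 / 3089 = 12.22 mm

12.22 mm


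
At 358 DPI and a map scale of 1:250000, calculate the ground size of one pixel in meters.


pixel_cm = 2.54 / 358 ≈ 0.007095 cm
ground = pixel_cm * 250000 / 100 = 2.54 * 250000 / (358 * 100) = 635000 / 35800 ≈ 17.74 m

17.74 m


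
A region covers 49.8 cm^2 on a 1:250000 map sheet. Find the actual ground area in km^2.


ground_area = 49.8 * (250000/100)^2 = 311250000.0 m^2 = 311.25 km^2

311.25 km^2


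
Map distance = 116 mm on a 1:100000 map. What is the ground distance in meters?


ground = 116 mm * 100000 / 1000 = 11600.0 m

11600.0 m


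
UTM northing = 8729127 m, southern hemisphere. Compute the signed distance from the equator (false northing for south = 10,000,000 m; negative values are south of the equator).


For southern: actual = 8729127 - 10000000 = -1270873 m

-1270873 m


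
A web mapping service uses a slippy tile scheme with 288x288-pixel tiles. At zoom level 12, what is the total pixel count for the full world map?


tiles per axis = 2^12 = 4096
total tiles = 4096^2 = 16777216
pixels per axis = 4096 * 288 = 1179648
total pixels = 1179648^2 = 1391569403904

1391569403904 pixels


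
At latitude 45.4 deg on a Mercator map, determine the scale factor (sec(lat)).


SF = 1 / cos(45.4) = 1 / 0.702153 = 1.424

1.424


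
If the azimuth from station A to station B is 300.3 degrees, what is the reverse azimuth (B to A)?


back azimuth = (300.3 + 180) mod 360 = 120.3 degrees

120.3 degrees


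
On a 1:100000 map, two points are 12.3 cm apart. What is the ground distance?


ground = 12.3 cm * 100000 / 100 = 12300.0 m = 12.3 km

12.3 km


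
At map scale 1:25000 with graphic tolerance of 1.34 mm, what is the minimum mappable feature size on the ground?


ground = 1.34 mm * 25000 / 1000 = 33.5 m

33.5 m


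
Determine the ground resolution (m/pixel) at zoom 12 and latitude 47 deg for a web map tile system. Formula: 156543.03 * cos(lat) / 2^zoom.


res = 156543.03 * cos(47) / 2^12 = 156543.03 * 0.68199836 / 4096 = 26.06 m/pixel

26.06 m/pixel


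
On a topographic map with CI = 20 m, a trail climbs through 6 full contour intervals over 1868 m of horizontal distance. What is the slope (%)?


elevation change = 6 * 20 = 120 m
slope = 120 / 1868 * 100 = 6.4%

6.4%


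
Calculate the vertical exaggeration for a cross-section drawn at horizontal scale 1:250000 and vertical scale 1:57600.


VE = horizontal_scale / vertical_scale = 250000 / 57600 ≈ 4.3

4.3x


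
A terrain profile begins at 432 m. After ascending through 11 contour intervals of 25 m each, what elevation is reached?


elevation = 432 + 11 * 25 = 707 m

707 m


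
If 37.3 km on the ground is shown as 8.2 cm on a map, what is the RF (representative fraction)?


ground = 37.3 km = 3730000 cm; RF denominator = ground / map = 3730000 / 8.2 ≈ 454878; RF = 1:454878

1:454878


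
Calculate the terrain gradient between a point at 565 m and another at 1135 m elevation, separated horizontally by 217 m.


gradient = (1135 - 565) / 217 = 570 / 217 = 2.6267

2.6267


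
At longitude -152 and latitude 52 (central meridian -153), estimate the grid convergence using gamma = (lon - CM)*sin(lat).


gamma = (-152 - -153) * sin(52) = 1 * 0.788011 = 0.788 degrees

0.788 degrees


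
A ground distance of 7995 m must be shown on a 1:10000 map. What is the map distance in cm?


map_cm = 7995 * 100 / 10000 = 79.95 cm

79.95 cm


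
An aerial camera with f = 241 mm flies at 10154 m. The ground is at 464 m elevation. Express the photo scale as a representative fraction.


scale = f / (H - h) = 241 mm / 9690 m = 241 / 9690000 = 1:40207

1:40207


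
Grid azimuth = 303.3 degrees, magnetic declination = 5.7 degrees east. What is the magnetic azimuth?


magnetic azimuth = grid azimuth - declination (east +ve)
mag_az = 303.3 - 5.7 = 297.6 degrees

297.6 degrees


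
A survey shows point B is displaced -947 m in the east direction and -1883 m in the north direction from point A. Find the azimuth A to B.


az = atan2(-947, -1883) = -153.3 deg
adjusted to 0-360: 206.7 degrees

206.7 degrees


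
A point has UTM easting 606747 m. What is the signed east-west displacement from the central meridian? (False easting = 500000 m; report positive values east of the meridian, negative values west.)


displacement = 606747 - 500000 = 106747 m

106747 m


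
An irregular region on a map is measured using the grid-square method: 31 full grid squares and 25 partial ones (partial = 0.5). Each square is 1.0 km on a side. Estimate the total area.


effective squares = 31 + 25 * 0.5 = 43.5
area = 43.5 * 1.0 = 43.5 km^2

43.5 km^2


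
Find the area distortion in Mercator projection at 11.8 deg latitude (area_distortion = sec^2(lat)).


area_distortion = 1/cos^2(11.8) = 1.044

1.044


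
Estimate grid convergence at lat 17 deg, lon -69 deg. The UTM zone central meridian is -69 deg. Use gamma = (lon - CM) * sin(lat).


gamma = (-69 - -69) * sin(17) = 0 * 0.292372 = 0.0 degrees

0.0 degrees


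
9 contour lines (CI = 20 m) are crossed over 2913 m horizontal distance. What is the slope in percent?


elevation change = 9 * 20 = 180 m
slope = 180 / 2913 * 100 = 6.2%

6.2%


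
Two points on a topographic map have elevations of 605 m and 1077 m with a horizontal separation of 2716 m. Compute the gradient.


gradient = (1077 - 605) / 2716 = 472 / 2716 = 0.1738

0.1738


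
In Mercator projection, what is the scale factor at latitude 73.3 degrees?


SF = 1 / cos(73.3) = 1 / 0.287361 = 3.48

3.48


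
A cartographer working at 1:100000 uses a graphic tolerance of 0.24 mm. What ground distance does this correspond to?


ground = 0.24 mm * 100000 / 1000 = 24.0 m

24.0 m


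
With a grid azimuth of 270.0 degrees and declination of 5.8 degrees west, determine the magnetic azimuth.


magnetic azimuth = grid azimuth - declination (east +ve)
mag_az = 270.0 - -5.8 = 275.8 degrees

275.8 degrees


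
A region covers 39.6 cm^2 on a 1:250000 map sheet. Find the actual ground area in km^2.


ground_area = 39.6 * (250000/100)^2 = 247500000.0 m^2 = 247.5 km^2

247.5 km^2


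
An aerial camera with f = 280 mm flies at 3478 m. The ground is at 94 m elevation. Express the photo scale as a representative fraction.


scale = f / (H - h) = 280 mm / 3384 m = 280 / 3384000 = 1:12086

1:12086


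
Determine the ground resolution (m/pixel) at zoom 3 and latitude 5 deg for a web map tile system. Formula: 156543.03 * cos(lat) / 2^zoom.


res = 156543.03 * cos(5) / 2^3 = 156543.03 * 0.9961947 / 8 = 19493.42 m/pixel

19493.42 m/pixel


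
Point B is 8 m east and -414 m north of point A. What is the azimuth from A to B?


az = atan2(8, -414) = 178.9 deg
adjusted to 0-360: 178.9 degrees

178.9 degrees


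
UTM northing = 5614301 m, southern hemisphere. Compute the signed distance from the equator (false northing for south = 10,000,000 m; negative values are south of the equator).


For southern: actual = 5614301 - 10000000 = -4385699 m

-4385699 m


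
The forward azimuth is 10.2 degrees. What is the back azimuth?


back azimuth = (10.2 + 180) mod 360 = 190.2 degrees

190.2 degrees


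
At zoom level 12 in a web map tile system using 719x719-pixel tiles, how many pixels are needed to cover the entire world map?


tiles per axis = 2^12 = 4096
total tiles = 4096^2 = 16777216
pixels per axis = 4096 * 719 = 2945024
total pixels = 2945024^2 = 8673166360576

8673166360576 pixels


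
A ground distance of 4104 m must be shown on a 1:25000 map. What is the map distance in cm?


map_cm = 4104 * 100 / 25000 = 16.416 cm ≈ 16.42 cm

16.42 cm


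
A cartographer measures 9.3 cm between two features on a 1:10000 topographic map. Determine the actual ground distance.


ground = 9.3 cm * 10000 / 100 = 930.0 m

930.0 m


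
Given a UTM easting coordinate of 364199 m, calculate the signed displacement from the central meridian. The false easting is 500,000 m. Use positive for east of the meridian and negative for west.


displacement = 364199 - 500000 = -135801 m

-135801 m


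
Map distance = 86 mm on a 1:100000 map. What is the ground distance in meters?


ground = 86 mm * 100000 / 1000 = 8600.0 m

8600.0 m


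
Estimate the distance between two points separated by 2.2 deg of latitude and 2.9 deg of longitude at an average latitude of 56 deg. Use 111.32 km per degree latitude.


dlat_km = 2.2 * 111.32 = 244.904
dlon_km = 2.9 * 111.32 * cos(56) ≈ 180.523
dist = sqrt(244.904^2 + 180.523^2) ≈ 304.2 km

304.2 km


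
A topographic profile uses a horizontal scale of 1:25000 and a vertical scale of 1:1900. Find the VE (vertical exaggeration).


VE = horizontal_scale / vertical_scale = 25000 / 1900 ≈ 13.2

13.2x


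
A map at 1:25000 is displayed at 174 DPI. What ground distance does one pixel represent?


pixel_cm = 2.54 / 174 ≈ 0.014598 cm
ground = pixel_cm * 25000 / 100 = 2.54 * 25000 / (174 * 100) = 63500 / 17400 ≈ 3.65 m

3.65 m


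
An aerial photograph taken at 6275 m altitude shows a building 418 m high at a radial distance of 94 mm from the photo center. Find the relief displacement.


d = h * r / H = 418 * 94 / 6275 = 6.26 mm

6.26 mm


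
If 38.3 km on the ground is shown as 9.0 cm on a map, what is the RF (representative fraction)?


ground = 38.3 km = 3830000 cm; RF denominator = ground / map = 3830000 / 9.0 ≈ 425556; RF = 1:425556

1:425556


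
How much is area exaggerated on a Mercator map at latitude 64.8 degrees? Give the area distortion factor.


area_distortion = 1/cos^2(64.8) = 5.516

5.516


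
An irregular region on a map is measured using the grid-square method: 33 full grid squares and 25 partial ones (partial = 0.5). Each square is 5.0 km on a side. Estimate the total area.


effective squares = 33 + 25 * 0.5 = 45.5
area = 45.5 * 25.0 = 1137.5 km^2

1137.5 km^2


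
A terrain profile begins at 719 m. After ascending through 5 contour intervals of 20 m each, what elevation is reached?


elevation = 719 + 5 * 20 = 819 m

819 m


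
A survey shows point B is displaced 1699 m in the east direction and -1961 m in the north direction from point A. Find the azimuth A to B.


az = atan2(1699, -1961) = 139.1 deg
adjusted to 0-360: 139.1 degrees

139.1 degrees


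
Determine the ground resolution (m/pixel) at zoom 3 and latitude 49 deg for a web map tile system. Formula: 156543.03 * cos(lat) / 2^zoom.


res = 156543.03 * cos(49) / 2^3 = 156543.03 * 0.65605903 / 8 = 12837.68 m/pixel

12837.68 m/pixel


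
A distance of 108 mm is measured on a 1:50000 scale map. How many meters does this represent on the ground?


ground = 108 mm * 50000 / 1000 = 5400.0 m

5400.0 m


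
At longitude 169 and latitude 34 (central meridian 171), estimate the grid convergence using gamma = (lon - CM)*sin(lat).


gamma = (169 - 171) * sin(34) = -2 * 0.559193 = -1.118 degrees

-1.118 degrees


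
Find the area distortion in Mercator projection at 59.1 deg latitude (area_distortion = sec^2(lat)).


area_distortion = 1/cos^2(59.1) = 3.792

3.792


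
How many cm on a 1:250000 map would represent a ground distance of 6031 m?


map_cm = 6031 * 100 / 250000 = 2.4124 cm ≈ 2.41 cm

2.41 cm


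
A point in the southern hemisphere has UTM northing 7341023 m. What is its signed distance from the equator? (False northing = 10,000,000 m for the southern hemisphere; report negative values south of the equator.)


For southern: actual = 7341023 - 10000000 = -2658977 m

-2658977 m


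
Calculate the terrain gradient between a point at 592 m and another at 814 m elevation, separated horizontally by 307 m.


gradient = (814 - 592) / 307 = 222 / 307 = 0.7231

0.7231


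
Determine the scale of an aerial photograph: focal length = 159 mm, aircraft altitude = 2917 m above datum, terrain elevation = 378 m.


scale = f / (H - h) = 159 mm / 2539 m = 159 / 2539000 = 1:15969

1:15969


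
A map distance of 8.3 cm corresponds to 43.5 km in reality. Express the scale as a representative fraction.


ground = 43.5 km = 4350000 cm; RF denominator = ground / map = 4350000 / 8.3 ≈ 524096; RF = 1:524096

1:524096


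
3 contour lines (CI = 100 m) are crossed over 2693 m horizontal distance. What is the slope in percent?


elevation change = 3 * 100 = 300 m
slope = 300 / 2693 * 100 = 11.1%

11.1%


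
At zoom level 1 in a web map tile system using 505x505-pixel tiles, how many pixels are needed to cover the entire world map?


tiles per axis = 2^1 = 2
total tiles = 2^2 = 4
pixels per axis = 2 * 505 = 1010
total pixels = 1010^2 = 1020100

1020100 pixels


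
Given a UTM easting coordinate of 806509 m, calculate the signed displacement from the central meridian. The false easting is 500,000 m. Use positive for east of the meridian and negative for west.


displacement = 806509 - 500000 = 306509 m

306509 m


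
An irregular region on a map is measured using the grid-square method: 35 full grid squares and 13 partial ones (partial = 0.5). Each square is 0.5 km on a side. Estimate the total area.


effective squares = 35 + 13 * 0.5 = 41.5
area = 41.5 * 0.25 = 10.375 km^2

10.375 km^2


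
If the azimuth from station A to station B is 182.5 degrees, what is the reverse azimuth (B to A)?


back azimuth = (182.5 + 180) mod 360 = 2.5 degrees

2.5 degrees


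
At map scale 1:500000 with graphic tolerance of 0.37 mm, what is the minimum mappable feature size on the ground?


ground = 0.37 mm * 500000 / 1000 = 185.0 m

185.0 m


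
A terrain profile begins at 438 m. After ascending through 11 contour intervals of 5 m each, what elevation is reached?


elevation = 438 + 11 * 5 = 493 m

493 m


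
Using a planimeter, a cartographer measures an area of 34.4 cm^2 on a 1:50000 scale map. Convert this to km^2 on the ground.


ground_area = 34.4 * (50000/100)^2 = 8600000.0 m^2 = 8.6 km^2

8.6 km^2


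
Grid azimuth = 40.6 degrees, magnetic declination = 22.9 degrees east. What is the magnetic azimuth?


magnetic azimuth = grid azimuth - declination (east +ve)
mag_az = 40.6 - 22.9 = 17.7 degrees

17.7 degrees


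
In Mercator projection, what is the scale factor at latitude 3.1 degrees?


SF = 1 / cos(3.1) = 1 / 0.998537 = 1.001

1.001


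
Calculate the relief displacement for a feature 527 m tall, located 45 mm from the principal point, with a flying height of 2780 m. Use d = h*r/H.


d = h * r / H = 527 * 45 / 2780 = 8.53 mm

8.53 mm


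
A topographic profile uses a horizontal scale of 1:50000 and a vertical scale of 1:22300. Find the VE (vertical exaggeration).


VE = horizontal_scale / vertical_scale = 50000 / 22300 ≈ 2.2

2.2x


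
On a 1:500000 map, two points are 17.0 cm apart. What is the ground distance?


ground = 17.0 cm * 500000 / 100 = 85000.0 m = 85.0 km

85.0 km


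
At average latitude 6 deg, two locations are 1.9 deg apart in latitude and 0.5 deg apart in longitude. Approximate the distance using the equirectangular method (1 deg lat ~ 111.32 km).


dlat_km = 1.9 * 111.32 = 211.508
dlon_km = 0.5 * 111.32 * cos(6) ≈ 55.355
dist = sqrt(211.508^2 + 55.355^2) ≈ 218.6 km

218.6 km


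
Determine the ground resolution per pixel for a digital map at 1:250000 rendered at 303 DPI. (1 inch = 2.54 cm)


pixel_cm = 2.54 / 303 ≈ 0.008383 cm
ground = pixel_cm * 250000 / 100 = 2.54 * 250000 / (303 * 100) = 635000 / 30300 ≈ 20.96 m

20.96 m


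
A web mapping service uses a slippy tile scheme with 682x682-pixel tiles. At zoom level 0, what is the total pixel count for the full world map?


tiles per axis = 2^0 = 1
total tiles = 1^2 = 1
pixels per axis = 1 * 682 = 682
total pixels = 682^2 = 465124

465124 pixels


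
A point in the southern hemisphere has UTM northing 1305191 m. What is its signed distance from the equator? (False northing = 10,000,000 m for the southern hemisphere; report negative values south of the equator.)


For southern: actual = 1305191 - 10000000 = -8694809 m

-8694809 m


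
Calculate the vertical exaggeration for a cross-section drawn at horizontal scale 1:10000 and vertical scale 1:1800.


VE = horizontal_scale / vertical_scale = 10000 / 1800 ≈ 5.6

5.6x


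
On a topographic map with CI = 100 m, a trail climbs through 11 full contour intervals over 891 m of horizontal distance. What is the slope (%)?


elevation change = 11 * 100 = 1100 m
slope = 1100 / 891 * 100 = 123.5%

123.5%


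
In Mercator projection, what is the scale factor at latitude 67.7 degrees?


SF = 1 / cos(67.7) = 1 / 0.379456 = 2.635

2.635


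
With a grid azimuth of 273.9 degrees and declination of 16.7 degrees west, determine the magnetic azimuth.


magnetic azimuth = grid azimuth - declination (east +ve)
mag_az = 273.9 - -16.7 = 290.6 degrees

290.6 degrees


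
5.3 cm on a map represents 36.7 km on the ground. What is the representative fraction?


ground = 36.7 km = 3670000 cm; RF denominator = ground / map = 3670000 / 5.3 ≈ 692453; RF = 1:692453

1:692453


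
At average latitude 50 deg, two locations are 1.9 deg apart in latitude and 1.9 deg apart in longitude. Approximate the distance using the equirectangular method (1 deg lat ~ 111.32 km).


dlat_km = 1.9 * 111.32 = 211.508
dlon_km = 1.9 * 111.32 * cos(50) ≈ 135.955
dist = sqrt(211.508^2 + 135.955^2) ≈ 251.4 km

251.4 km


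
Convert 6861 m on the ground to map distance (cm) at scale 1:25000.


map_cm = 6861 * 100 / 25000 = 27.444 cm ≈ 27.44 cm

27.44 cm


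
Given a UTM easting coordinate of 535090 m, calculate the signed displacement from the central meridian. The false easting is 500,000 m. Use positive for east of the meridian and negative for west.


displacement = 535090 - 500000 = 35090 m

35090 m


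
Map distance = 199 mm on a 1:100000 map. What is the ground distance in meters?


ground = 199 mm * 100000 / 1000 = 19900.0 m

19900.0 m


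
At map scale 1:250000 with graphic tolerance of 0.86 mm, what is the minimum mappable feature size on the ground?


ground = 0.86 mm * 250000 / 1000 = 215.0 m

215.0 m


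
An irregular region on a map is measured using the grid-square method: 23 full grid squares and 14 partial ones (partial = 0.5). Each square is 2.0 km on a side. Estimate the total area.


effective squares = 23 + 14 * 0.5 = 30.0
area = 30.0 * 4.0 = 120.0 km^2

120.0 km^2


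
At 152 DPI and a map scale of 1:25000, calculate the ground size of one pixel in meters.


pixel_cm = 2.54 / 152 ≈ 0.016711 cm
ground = pixel_cm * 25000 / 100 = 2.54 * 25000 / (152 * 100) = 63500 / 15200 ≈ 4.18 m

4.18 m


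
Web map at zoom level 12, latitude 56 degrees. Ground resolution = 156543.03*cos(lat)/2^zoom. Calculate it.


res = 156543.03 * cos(56) / 2^12 = 156543.03 * 0.5591929 / 4096 = 21.37 m/pixel

21.37 m/pixel


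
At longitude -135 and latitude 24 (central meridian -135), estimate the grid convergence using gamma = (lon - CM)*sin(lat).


gamma = (-135 - -135) * sin(24) = 0 * 0.406737 = 0.0 degrees

0.0 degrees


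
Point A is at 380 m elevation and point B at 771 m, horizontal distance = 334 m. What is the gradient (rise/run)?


gradient = (771 - 380) / 334 = 391 / 334 = 1.1707

1.1707


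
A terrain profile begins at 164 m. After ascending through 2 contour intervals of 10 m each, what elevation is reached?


elevation = 164 + 2 * 10 = 184 m

184 m


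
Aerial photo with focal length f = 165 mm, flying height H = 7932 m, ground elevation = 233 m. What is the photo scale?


scale = f / (H - h) = 165 mm / 7699 m = 165 / 7699000 = 1:46661

1:46661


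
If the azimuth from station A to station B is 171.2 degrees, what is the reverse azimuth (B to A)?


back azimuth = (171.2 + 180) mod 360 = 351.2 degrees

351.2 degrees


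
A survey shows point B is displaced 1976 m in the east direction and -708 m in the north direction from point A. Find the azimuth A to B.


az = atan2(1976, -708) = 109.7 deg
adjusted to 0-360: 109.7 degrees

109.7 degrees


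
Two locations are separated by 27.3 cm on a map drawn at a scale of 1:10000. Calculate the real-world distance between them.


ground = 27.3 cm * 10000 / 100 = 2730.0 m = 2.73 km

2.73 km


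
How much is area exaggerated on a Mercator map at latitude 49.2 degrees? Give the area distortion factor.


area_distortion = 1/cos^2(49.2) = 2.342

2.342


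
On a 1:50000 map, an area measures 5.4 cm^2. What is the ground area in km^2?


ground_area = 5.4 * (50000/100)^2 = 1350000.0 m^2 = 1.35 km^2

1.35 km^2


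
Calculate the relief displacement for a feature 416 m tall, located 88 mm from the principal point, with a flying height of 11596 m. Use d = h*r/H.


d = h * r / H = 416 * 88 / 11596 = 3.16 mm

3.16 mm


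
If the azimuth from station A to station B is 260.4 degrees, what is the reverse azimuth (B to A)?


back azimuth = (260.4 + 180) mod 360 = 80.4 degrees

80.4 degrees


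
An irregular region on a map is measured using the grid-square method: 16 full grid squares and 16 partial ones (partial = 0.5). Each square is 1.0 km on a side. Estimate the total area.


effective squares = 16 + 16 * 0.5 = 24.0
area = 24.0 * 1.0 = 24.0 km^2

24.0 km^2


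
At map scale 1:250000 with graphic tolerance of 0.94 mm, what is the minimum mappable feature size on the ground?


ground = 0.94 mm * 250000 / 1000 = 235.0 m

235.0 m


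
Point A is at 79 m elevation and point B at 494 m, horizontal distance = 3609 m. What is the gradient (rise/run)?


gradient = (494 - 79) / 3609 = 415 / 3609 = 0.115

0.115


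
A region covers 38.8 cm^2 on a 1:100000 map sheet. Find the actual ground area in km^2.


ground_area = 38.8 * (100000/100)^2 = 38800000.0 m^2 = 38.8 km^2

38.8 km^2


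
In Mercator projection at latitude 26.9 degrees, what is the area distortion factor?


area_distortion = 1/cos^2(26.9) = 1.257

1.257


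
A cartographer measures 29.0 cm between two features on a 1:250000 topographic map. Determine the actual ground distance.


ground = 29.0 cm * 250000 / 100 = 72500.0 m = 72.5 km

72.5 km


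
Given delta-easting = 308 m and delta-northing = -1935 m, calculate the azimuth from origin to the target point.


az = atan2(308, -1935) = 171.0 deg
adjusted to 0-360: 171.0 degrees

171.0 degrees


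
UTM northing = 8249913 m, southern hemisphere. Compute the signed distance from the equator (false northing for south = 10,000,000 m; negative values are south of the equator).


For southern: actual = 8249913 - 10000000 = -1750087 m

-1750087 m


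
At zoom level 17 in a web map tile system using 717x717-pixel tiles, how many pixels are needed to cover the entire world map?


tiles per axis = 2^17 = 131072
total tiles = 131072^2 = 17179869184
pixels per axis = 131072 * 717 = 93978624
total pixels = 93978624^2 = 8831981768933376

8831981768933376 pixels


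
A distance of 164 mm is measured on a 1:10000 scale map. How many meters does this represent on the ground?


ground = 164 mm * 10000 / 1000 = 1640.0 m

1640.0 m


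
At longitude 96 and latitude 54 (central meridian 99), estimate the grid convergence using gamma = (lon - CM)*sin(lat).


gamma = (96 - 99) * sin(54) = -3 * 0.809017 = -2.427 degrees

-2.427 degrees


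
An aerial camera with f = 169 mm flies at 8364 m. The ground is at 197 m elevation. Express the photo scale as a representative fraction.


scale = f / (H - h) = 169 mm / 8167 m = 169 / 8167000 = 1:48325

1:48325


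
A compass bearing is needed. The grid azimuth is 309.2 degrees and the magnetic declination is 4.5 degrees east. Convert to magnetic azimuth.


magnetic azimuth = grid azimuth - declination (east +ve)
mag_az = 309.2 - 4.5 = 304.7 degrees

304.7 degrees


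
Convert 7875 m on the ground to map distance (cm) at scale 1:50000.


map_cm = 7875 * 100 / 50000 = 15.75 cm

15.75 cm


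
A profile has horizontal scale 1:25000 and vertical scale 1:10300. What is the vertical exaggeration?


VE = horizontal_scale / vertical_scale = 25000 / 10300 ≈ 2.4

2.4x


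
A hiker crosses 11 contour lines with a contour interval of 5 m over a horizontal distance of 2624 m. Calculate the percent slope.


elevation change = 11 * 5 = 55 m
slope = 55 / 2624 * 100 = 2.1%

2.1%


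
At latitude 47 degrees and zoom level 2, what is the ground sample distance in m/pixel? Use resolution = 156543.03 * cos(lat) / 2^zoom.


res = 156543.03 * cos(47) / 2^2 = 156543.03 * 0.68199836 / 4 = 26690.52 m/pixel

26690.52 m/pixel


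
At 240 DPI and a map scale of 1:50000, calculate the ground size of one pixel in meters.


pixel_cm = 2.54 / 240 ≈ 0.010583 cm
ground = pixel_cm * 50000 / 100 = 2.54 * 50000 / (240 * 100) = 127000 / 24000 ≈ 5.29 m

5.29 m


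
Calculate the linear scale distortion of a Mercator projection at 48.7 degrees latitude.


SF = 1 / cos(48.7) = 1 / 0.660002 = 1.515

1.515


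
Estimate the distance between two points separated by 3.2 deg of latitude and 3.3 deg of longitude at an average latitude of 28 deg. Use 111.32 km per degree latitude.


dlat_km = 3.2 * 111.32 = 356.224
dlon_km = 3.3 * 111.32 * cos(28) ≈ 324.356
dist = sqrt(356.224^2 + 324.356^2) ≈ 481.8 km

481.8 km


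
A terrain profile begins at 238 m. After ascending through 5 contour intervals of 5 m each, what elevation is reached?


elevation = 238 + 5 * 5 = 263 m

263 m


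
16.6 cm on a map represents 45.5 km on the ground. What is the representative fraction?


ground = 45.5 km = 4550000 cm; RF denominator = ground / map = 4550000 / 16.6 ≈ 274096; RF = 1:274096

1:274096


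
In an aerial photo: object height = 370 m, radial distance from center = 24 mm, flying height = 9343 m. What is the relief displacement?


d = h * r / H = 370 * 24 / 9343 = 0.95 mm

0.95 mm


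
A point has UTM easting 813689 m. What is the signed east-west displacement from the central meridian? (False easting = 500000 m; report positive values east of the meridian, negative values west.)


displacement = 813689 - 500000 = 313689 m

313689 m


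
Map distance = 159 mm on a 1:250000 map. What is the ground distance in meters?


ground = 159 mm * 250000 / 1000 = 39750.0 m

39750.0 m


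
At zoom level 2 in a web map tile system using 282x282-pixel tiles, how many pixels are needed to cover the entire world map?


tiles per axis = 2^2 = 4
total tiles = 4^2 = 16
pixels per axis = 4 * 282 = 1128
total pixels = 1128^2 = 1272384

1272384 pixels


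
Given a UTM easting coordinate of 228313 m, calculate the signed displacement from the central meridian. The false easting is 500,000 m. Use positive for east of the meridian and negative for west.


displacement = 228313 - 500000 = -271687 m

-271687 m


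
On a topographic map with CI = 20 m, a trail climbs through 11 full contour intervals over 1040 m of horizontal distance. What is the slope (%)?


elevation change = 11 * 20 = 220 m
slope = 220 / 1040 * 100 = 21.2%

21.2%


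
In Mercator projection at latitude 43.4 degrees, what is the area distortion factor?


area_distortion = 1/cos^2(43.4) = 1.894

1.894


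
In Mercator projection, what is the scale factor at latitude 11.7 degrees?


SF = 1 / cos(11.7) = 1 / 0.979223 = 1.021

1.021
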